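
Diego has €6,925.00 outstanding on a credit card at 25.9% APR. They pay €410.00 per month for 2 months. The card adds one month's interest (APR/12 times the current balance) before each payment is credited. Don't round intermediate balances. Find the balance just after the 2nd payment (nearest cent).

€6,398.31

Monthly rate r = 25.9%/12 = 2.15833% = 0.0215833.
Each month: B ← B·(1+r) − €410.00.
Month 1: interest €149.46; balance after payment €6,664.46.
Month 2: interest €143.84; balance after payment €6,398.31.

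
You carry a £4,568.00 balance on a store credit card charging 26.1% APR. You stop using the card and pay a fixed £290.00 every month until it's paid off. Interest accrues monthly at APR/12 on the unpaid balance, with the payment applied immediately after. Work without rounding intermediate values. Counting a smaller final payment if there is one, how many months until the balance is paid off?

20 months

Monthly rate r = 26.1%/12 = 2.175% = 0.02175.
Recurrence: B ← B·(1+r) − £290.00.
Month 1: interest £99.35; balance after payment £4,377.35.
Month 2: interest £95.21; balance after payment £4,182.56.
Closed form: n = −ln(1 − rB₀/P)/ln(1+r) = −ln(0.6574)/ln(1.02175) ≈ 19.495, so the balance reaches zero during payment 20.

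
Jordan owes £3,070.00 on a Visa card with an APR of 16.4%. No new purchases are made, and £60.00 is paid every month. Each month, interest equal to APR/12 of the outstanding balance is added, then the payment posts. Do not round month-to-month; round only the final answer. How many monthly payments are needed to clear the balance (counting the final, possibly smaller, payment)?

89 payments

Monthly rate r = 16.4%/12 = 1.36667% = 0.0136667.
Recurrence: B ← B·(1+r) − £60.00.
Month 1: interest £41.96; balance after payment £3,051.96.
Month 2: interest £41.71; balance after payment £3,033.67.
Closed form: n = −ln(1 − rB₀/P)/ln(1+r) = −ln(0.30072)/ln(1.01367) ≈ 88.519, so the balance reaches zero during payment 89.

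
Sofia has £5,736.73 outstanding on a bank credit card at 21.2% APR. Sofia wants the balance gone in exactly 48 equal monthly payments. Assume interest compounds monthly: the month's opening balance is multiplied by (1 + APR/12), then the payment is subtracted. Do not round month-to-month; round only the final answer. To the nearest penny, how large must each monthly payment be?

£178.26

Monthly rate r = 21.2%/12 = 1.76667% = 0.0176667.
Level-payment amortization: P = B₀·r / (1 − (1+r)^(−n)) = 5736.73·0.0176667 / (1 − 1.01767^(−48)).
Denominator 1 − (1+r)^(−48) = 0.568546874.
P = 101.349 / 0.568546874 ≈ 178.26.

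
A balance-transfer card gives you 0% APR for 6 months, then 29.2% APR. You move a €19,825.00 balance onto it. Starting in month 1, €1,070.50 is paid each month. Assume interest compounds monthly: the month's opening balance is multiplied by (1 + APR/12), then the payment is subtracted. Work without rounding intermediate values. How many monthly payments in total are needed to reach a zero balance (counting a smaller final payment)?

Promo months 1–6 at r₀ = 0%/12 = 0; months 7+ at r₁ = 29.2%/12 = 0.0243333.
After month 6 (no interest yet): B = €19,825.00 − 6·€1,070.50 = €13,402.00.
Then at r₁ with €1,070.50/mo: n₂ = −ln(1 − r₁·B/P)/ln(1+r₁) ≈ 15.11 → 16 more payments.

22 months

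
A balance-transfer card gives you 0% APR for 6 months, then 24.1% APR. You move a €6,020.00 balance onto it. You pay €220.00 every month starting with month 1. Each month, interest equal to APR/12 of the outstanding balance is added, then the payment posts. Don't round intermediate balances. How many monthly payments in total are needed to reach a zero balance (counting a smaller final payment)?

Promo months 1–6 at r₀ = 0%/12 = 0; months 7+ at r₁ = 24.1%/12 = 0.0200833.
After month 6 (no interest yet): B = €6,020.00 − 6·€220.00 = €4,700.00.
Then at r₁ with €220.00/mo: n₂ = −ln(1 − r₁·B/P)/ln(1+r₁) ≈ 28.19 → 29 more payments.

35 months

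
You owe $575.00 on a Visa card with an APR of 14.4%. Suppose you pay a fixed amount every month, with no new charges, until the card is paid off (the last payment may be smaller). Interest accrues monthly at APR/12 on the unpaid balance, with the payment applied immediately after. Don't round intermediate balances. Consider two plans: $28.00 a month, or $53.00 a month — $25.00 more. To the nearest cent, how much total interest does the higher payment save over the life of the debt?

Monthly rate r = 14.4%/12 = 1.2% = 0.012.
At $28.00/mo: n = ⌈−ln(1 − rB₀/P)/ln(1+r)⌉ = 24 payments (last $20.16); total interest = total paid − $575.00 = $89.16.
At $53.00/mo: 12 payments (last $36.79); total interest $44.79.
Interest saved = $89.16 − $44.79 = $44.37.

$44.37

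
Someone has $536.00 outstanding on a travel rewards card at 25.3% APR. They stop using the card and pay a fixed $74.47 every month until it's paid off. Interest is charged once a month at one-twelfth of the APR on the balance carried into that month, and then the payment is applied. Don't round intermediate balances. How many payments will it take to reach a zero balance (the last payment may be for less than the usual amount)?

8 months

Monthly rate r = 25.3%/12 = 2.10833% = 0.0210833.
Recurrence: B ← B·(1+r) − $74.47.
Month 1: interest $11.30; balance after payment $472.83.
Month 2: interest $9.97; balance after payment $408.33.
Closed form: n = −ln(1 − rB₀/P)/ln(1+r) = −ln(0.84825)/ln(1.02108) ≈ 7.888, so the balance reaches zero during payment 8.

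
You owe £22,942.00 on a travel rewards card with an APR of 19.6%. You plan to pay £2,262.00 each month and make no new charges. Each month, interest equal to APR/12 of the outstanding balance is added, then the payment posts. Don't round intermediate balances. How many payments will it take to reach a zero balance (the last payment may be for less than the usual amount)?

12 months

Monthly rate r = 19.6%/12 = 1.63333% = 0.0163333.
Recurrence: B ← B·(1+r) − £2,262.00.
Month 1: interest £374.72; balance after payment £21,054.72.
Month 2: interest £343.89; balance after payment £19,136.61.
Closed form: n = −ln(1 − rB₀/P)/ln(1+r) = −ln(0.83434)/ln(1.01633) ≈ 11.179, so the balance reaches zero during payment 12.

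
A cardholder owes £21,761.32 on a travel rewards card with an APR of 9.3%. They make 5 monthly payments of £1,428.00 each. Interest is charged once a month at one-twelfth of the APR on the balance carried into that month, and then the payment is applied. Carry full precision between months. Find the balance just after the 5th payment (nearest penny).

Monthly rate r = 9.3%/12 = 0.775% = 0.00775.
Each month: B ← B·(1+r) − £1,428.00.
Month 1: interest £168.65; balance after payment £20,501.97.
Month 2: interest £158.89; balance after payment £19,232.86.
Month 3: interest £149.05; balance after payment £17,953.92.
Month 4: interest £139.14; balance after payment £16,665.06.
Month 5: interest £129.15; balance after payment £15,366.21.

£15,366.21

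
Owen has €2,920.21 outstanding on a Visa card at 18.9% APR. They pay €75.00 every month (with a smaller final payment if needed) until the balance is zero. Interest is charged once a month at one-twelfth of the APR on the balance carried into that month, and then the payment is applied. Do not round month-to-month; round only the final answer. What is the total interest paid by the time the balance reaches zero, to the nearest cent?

€1,639.04

Monthly rate r = 18.9%/12 = 1.575% = 0.01575.
Payoff takes n = ⌈−ln(1 − rB₀/P)/ln(1+r)⌉ = ⌈60.789⌉ = 61 payments; the last is €59.25.
Total paid = 60·€75.00 + €59.25 = €4,559.25.
Total interest = total paid − principal = €4,559.25 − €2,920.21 = €1,639.04.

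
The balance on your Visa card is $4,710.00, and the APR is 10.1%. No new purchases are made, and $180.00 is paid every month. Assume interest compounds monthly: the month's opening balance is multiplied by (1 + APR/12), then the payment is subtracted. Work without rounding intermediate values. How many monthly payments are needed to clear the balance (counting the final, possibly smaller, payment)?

Monthly rate r = 10.1%/12 = 0.841667% = 0.00841667.
Recurrence: B ← B·(1+r) − $180.00.
Month 1: interest $39.64; balance after payment $4,569.64.
Month 2: interest $38.46; balance after payment $4,428.10.
Closed form: n = −ln(1 − rB₀/P)/ln(1+r) = −ln(0.77976)/ln(1.00842) ≈ 29.680, so the balance reaches zero during payment 30.

30 months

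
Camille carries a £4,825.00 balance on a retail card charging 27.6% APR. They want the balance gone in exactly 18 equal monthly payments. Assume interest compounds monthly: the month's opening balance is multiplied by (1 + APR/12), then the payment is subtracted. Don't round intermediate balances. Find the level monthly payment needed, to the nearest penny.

£330.39

Monthly rate r = 27.6%/12 = 2.3% = 0.023.
Level-payment amortization: P = B₀·r / (1 − (1+r)^(−n)) = 4825.00·0.023 / (1 − 1.023^(−18)).
Denominator 1 − (1+r)^(−18) = 0.335892182.
P = 110.975 / 0.335892182 ≈ 330.39.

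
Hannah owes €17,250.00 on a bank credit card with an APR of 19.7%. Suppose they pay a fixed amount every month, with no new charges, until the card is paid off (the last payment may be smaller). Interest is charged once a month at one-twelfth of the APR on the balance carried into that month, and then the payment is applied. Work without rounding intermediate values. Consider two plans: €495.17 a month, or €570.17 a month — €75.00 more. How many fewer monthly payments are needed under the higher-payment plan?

10 fewer payments

Monthly rate r = 19.7%/12 = 1.64167% = 0.0164167.
At €495.17/mo: n = ⌈−ln(1 − rB₀/P)/ln(1+r)⌉ = 53 payments (last €50.92); total interest = total paid − €17,250.00 = €8,549.76.
At €570.17/mo: 43 payments (last €92.08); total interest €6,789.22.
Payments saved = 53 − 43 = 10.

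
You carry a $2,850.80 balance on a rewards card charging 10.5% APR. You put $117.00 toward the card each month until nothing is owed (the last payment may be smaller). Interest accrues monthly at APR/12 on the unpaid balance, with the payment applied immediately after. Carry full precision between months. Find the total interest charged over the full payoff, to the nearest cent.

Monthly rate r = 10.5%/12 = 0.875% = 0.00875.
Payoff takes n = ⌈−ln(1 − rB₀/P)/ln(1+r)⌉ = ⌈27.523⌉ = 28 payments; the last is $61.37.
Total paid = 27·$117.00 + $61.37 = $3,220.37.
Total interest = total paid − principal = $3,220.37 − $2,850.80 = $369.57.

$369.57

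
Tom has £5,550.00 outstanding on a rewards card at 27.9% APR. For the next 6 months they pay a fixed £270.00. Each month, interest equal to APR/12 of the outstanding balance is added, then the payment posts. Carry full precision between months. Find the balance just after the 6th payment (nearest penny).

£4,653.51

Monthly rate r = 27.9%/12 = 2.325% = 0.02325.
Each month: B ← B·(1+r) − £270.00.
Month 1: interest £129.04; balance after payment £5,409.04.
Month 2: interest £125.76; balance after payment £5,264.80.
Month 3: interest £122.41; balance after payment £5,117.20.
Month 4: interest £118.97; balance after payment £4,966.18.
Month 5: interest £115.46; balance after payment £4,811.64.
Month 6: interest £111.87; balance after payment £4,653.51.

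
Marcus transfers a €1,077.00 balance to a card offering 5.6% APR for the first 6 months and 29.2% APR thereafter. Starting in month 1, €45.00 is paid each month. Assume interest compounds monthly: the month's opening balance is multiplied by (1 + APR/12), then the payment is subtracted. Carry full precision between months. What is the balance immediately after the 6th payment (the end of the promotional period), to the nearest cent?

€834.34

Promo months 1–6 at r₀ = 5.6%/12 = 0.00466667; months 7+ at r₁ = 29.2%/12 = 0.0243333.
After month 6: iterate B ← B·(1+r₀) − €45.00 for 6 months → €834.34.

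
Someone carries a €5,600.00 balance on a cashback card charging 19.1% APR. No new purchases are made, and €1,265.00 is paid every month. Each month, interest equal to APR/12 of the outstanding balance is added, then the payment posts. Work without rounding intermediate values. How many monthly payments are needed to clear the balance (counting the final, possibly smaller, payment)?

5 payments

Monthly rate r = 19.1%/12 = 1.59167% = 0.0159167.
Recurrence: B ← B·(1+r) − €1,265.00.
Month 1: interest €89.13; balance after payment €4,424.13.
Month 2: interest €70.42; balance after payment €3,229.55.
Month 3: interest €51.40; balance after payment €2,015.95.
Month 4: interest €32.09; balance after payment €783.04.
Month 5: interest €12.46; balance after payment €0.00.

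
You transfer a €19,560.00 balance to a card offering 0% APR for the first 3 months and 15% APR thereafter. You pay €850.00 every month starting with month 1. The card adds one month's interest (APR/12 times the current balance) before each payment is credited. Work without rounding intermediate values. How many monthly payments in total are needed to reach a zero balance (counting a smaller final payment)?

Promo months 1–3 at r₀ = 0%/12 = 0; months 4+ at r₁ = 15%/12 = 0.0125.
After month 3 (no interest yet): B = €19,560.00 − 3·€850.00 = €17,010.00.
Then at r₁ with €850.00/mo: n₂ = −ln(1 − r₁·B/P)/ln(1+r₁) ≈ 23.17 → 24 more payments.

27 payments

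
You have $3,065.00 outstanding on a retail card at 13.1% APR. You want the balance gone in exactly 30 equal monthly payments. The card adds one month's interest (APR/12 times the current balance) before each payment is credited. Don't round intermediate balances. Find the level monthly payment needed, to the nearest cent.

$120.36

Monthly rate r = 13.1%/12 = 1.09167% = 0.0109167.
Level-payment amortization: P = B₀·r / (1 − (1+r)^(−n)) = 3065.00·0.0109167 / (1 − 1.01092^(−30)).
Denominator 1 − (1+r)^(−30) = 0.277996505.
P = 33.4596 / 0.277996505 ≈ 120.36.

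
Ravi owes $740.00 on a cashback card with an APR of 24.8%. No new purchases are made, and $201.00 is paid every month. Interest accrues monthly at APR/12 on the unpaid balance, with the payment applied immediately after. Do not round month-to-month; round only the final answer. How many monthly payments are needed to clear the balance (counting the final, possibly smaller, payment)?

4 months

Monthly rate r = 24.8%/12 = 2.06667% = 0.0206667.
Recurrence: B ← B·(1+r) − $201.00.
Month 1: interest $15.29; balance after payment $554.29.
Month 2: interest $11.46; balance after payment $364.75.
Month 3: interest $7.54; balance after payment $171.29.
Month 4: interest $3.54; balance after payment $0.00.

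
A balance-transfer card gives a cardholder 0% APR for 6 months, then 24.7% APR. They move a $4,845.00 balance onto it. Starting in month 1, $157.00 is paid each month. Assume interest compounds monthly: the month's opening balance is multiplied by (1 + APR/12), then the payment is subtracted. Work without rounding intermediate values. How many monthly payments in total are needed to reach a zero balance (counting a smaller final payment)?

42 payments

Promo months 1–6 at r₀ = 0%/12 = 0; months 7+ at r₁ = 24.7%/12 = 0.0205833.
After month 6 (no interest yet): B = $4,845.00 − 6·$157.00 = $3,903.00.
Then at r₁ with $157.00/mo: n₂ = −ln(1 − r₁·B/P)/ln(1+r₁) ≈ 35.18 → 36 more payments.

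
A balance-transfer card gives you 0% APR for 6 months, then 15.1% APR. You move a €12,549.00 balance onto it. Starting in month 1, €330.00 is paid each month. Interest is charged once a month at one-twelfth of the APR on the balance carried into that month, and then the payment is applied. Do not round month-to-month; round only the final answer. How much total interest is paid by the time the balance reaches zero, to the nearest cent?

€3,044.70

Promo months 1–6 at r₀ = 0%/12 = 0; months 7+ at r₁ = 15.1%/12 = 0.0125833.
After month 6 (no interest yet): B = €12,549.00 − 6·€330.00 = €10,569.00.
Then at r₁ with €330.00/mo: n₂ = −ln(1 − r₁·B/P)/ln(1+r₁) ≈ 41.25 → 42 more payments.
Total paid = 47·€330.00 + €83.70 = €15,593.70; interest = €15,593.70 − €12,549.00 = €3,044.70.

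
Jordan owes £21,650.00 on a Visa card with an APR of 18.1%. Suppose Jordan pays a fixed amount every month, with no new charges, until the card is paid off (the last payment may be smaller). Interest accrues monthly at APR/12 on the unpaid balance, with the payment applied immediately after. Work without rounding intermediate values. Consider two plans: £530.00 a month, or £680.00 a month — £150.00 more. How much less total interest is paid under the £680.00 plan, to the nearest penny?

£4,173.69

Monthly rate r = 18.1%/12 = 1.50833% = 0.0150833.
At £530.00/mo: n = ⌈−ln(1 − rB₀/P)/ln(1+r)⌉ = 64 payments (last £507.21); total interest = total paid − £21,650.00 = £12,247.21.
At £680.00/mo: 44 payments (last £483.52); total interest £8,073.52.
Interest saved = £12,247.21 − £8,073.52 = £4,173.69.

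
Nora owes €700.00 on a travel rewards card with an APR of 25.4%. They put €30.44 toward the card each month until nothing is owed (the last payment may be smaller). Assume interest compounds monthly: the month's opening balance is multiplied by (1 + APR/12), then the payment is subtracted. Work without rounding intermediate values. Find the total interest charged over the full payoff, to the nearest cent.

€269.37

Monthly rate r = 25.4%/12 = 2.11667% = 0.0211667.
Payoff takes n = ⌈−ln(1 − rB₀/P)/ln(1+r)⌉ = ⌈31.844⌉ = 32 payments; the last is €25.73.
Total paid = 31·€30.44 + €25.73 = €969.37.
Total interest = total paid − principal = €969.37 − €700.00 = €269.37.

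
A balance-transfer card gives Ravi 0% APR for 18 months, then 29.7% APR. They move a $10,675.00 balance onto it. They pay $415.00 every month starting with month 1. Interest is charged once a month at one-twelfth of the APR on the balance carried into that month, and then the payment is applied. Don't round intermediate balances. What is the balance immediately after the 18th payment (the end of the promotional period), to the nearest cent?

Promo months 1–18 at r₀ = 0%/12 = 0; months 19+ at r₁ = 29.7%/12 = 0.02475.
After month 18 (no interest yet): B = $10,675.00 − 18·$415.00 = $3,205.00.

$3,205.00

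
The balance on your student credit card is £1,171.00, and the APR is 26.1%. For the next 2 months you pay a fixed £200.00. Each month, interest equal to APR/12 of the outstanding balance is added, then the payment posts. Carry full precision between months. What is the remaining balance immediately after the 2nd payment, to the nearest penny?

Monthly rate r = 26.1%/12 = 2.175% = 0.02175.
Each month: B ← B·(1+r) − £200.00.
Month 1: interest £25.47; balance after payment £996.47.
Month 2: interest £21.67; balance after payment £818.14.

£818.14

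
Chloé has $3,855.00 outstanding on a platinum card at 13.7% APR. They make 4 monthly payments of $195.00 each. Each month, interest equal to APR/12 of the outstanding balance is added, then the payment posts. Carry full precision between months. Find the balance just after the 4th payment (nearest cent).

$3,240.62

Monthly rate r = 13.7%/12 = 1.14167% = 0.0114167.
Each month: B ← B·(1+r) − $195.00.
Month 1: interest $44.01; balance after payment $3,704.01.
Month 2: interest $42.29; balance after payment $3,551.30.
Month 3: interest $40.54; balance after payment $3,396.84.
Month 4: interest $38.78; balance after payment $3,240.62.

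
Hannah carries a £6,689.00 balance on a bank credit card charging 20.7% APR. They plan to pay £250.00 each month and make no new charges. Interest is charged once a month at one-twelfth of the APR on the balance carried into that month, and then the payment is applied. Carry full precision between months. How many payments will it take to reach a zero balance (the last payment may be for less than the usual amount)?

Monthly rate r = 20.7%/12 = 1.725% = 0.01725.
Recurrence: B ← B·(1+r) − £250.00.
Month 1: interest £115.39; balance after payment £6,554.39.
Month 2: interest £113.06; balance after payment £6,417.45.
Closed form: n = −ln(1 − rB₀/P)/ln(1+r) = −ln(0.53846)/ln(1.01725) ≈ 36.195, so the balance reaches zero during payment 37.

37 months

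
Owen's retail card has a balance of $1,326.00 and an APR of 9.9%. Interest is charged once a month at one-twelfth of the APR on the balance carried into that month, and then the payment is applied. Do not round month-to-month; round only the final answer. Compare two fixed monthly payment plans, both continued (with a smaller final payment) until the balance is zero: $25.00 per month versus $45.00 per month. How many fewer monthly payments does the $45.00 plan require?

Monthly rate r = 9.9%/12 = 0.825% = 0.00825.
At $25.00/mo: n = ⌈−ln(1 − rB₀/P)/ln(1+r)⌉ = 71 payments (last $1.15); total interest = total paid − $1,326.00 = $425.15.
At $45.00/mo: 34 payments (last $40.50); total interest $199.50.
Payments saved = 71 − 34 = 37.

37 fewer payments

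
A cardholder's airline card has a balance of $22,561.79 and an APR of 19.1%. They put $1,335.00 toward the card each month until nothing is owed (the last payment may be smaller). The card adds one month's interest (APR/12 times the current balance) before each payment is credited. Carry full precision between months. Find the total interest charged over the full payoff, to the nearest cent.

$3,928.99

Monthly rate r = 19.1%/12 = 1.59167% = 0.0159167.
Payoff takes n = ⌈−ln(1 − rB₀/P)/ln(1+r)⌉ = ⌈19.842⌉ = 20 payments; the last is $1,125.78.
Total paid = 19·$1,335.00 + $1,125.78 = $26,490.78.
Total interest = total paid − principal = $26,490.78 − $22,561.79 = $3,928.99.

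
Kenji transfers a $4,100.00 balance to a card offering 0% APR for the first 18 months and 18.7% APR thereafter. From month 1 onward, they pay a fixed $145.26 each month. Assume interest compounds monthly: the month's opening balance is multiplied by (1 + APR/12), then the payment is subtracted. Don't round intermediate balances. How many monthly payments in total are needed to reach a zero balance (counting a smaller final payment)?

Promo months 1–18 at r₀ = 0%/12 = 0; months 19+ at r₁ = 18.7%/12 = 0.0155833.
After month 18 (no interest yet): B = $4,100.00 − 18·$145.26 = $1,485.32.
Then at r₁ with $145.26/mo: n₂ = −ln(1 − r₁·B/P)/ln(1+r₁) ≈ 11.22 → 12 more payments.

30 months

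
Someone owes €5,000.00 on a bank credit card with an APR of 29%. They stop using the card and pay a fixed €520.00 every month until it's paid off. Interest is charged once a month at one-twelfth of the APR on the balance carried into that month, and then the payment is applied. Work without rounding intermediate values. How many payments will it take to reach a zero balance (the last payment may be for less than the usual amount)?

Monthly rate r = 29%/12 = 2.41667% = 0.0241667.
Recurrence: B ← B·(1+r) − €520.00.
Month 1: interest €120.83; balance after payment €4,600.83.
Month 2: interest €111.19; balance after payment €4,192.02.
Closed form: n = −ln(1 − rB₀/P)/ln(1+r) = −ln(0.76763)/ln(1.02417) ≈ 11.074, so the balance reaches zero during payment 12.

12 months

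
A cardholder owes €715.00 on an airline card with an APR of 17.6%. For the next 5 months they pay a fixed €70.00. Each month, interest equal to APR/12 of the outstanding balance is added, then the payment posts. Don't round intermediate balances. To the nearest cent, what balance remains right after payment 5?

€408.58

Monthly rate r = 17.6%/12 = 1.46667% = 0.0146667.
Each month: B ← B·(1+r) − €70.00.
Month 1: interest €10.49; balance after payment €655.49.
Month 2: interest €9.61; balance after payment €595.10.
Month 3: interest €8.73; balance after payment €533.83.
Month 4: interest €7.83; balance after payment €471.66.
Month 5: interest €6.92; balance after payment €408.58.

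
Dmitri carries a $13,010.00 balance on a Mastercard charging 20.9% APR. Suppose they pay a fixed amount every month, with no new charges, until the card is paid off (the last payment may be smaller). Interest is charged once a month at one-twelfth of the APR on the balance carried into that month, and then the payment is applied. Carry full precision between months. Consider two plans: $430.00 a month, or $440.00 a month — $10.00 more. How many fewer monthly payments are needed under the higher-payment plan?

2 fewer payments

Monthly rate r = 20.9%/12 = 1.74167% = 0.0174167.
At $430.00/mo: n = ⌈−ln(1 − rB₀/P)/ln(1+r)⌉ = 44 payments (last $152.66); total interest = total paid − $13,010.00 = $5,632.66.
At $440.00/mo: 42 payments (last $398.55); total interest $5,428.55.
Payments saved = 44 − 42 = 2.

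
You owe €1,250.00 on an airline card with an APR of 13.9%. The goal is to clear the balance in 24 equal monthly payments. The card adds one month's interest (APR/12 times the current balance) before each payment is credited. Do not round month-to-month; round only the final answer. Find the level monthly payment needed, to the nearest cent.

€59.96

Monthly rate r = 13.9%/12 = 1.15833% = 0.0115833.
Level-payment amortization: P = B₀·r / (1 − (1+r)^(−n)) = 1250.00·0.0115833 / (1 − 1.01158^(−24)).
Denominator 1 − (1+r)^(−24) = 0.241492235.
P = 14.4792 / 0.241492235 ≈ 59.96.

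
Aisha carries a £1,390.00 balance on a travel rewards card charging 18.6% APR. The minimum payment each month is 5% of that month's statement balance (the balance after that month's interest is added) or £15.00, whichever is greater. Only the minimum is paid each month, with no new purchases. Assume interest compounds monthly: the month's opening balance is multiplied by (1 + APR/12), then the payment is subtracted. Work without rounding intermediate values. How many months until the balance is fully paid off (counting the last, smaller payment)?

67 months

Monthly rate r = 18.6%/12 = 1.55% = 0.0155.
While 5% of the post-interest balance exceeds £15.00, each month B ← (B·(1+r))·(1 − 0.05), i.e. B shrinks by the factor (1+r)·0.95 = 0.96473.
This holds for months 1–44. Entering month 45 the balance is £286.27; 5% of the post-interest balance is now below £15.00, so the flat £15.00 minimum applies from here.
From month 45 a fixed £15.00 at rate r clears £286.27 in 23 more payments. Total: 44 + 23 = 67 months.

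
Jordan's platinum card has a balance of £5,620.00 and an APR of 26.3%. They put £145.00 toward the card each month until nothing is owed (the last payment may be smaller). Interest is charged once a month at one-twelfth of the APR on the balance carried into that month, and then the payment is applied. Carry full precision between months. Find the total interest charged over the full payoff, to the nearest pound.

£7,045

Monthly rate r = 26.3%/12 = 2.19167% = 0.0219167.
Payoff takes n = ⌈−ln(1 − rB₀/P)/ln(1+r)⌉ = ⌈87.340⌉ = 88 payments; the last is £49.64.
Total paid = 87·£145.00 + £49.64 = £12,664.64.
Total interest = total paid − principal = £12,664.64 − £5,620.00 = £7,044.64.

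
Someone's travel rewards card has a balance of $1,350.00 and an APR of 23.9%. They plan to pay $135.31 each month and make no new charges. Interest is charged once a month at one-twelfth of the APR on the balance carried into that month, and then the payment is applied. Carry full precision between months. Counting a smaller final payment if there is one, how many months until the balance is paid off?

Monthly rate r = 23.9%/12 = 1.99167% = 0.0199167.
Recurrence: B ← B·(1+r) − $135.31.
Month 1: interest $26.89; balance after payment $1,241.58.
Month 2: interest $24.73; balance after payment $1,131.00.
Closed form: n = −ln(1 − rB₀/P)/ln(1+r) = −ln(0.80129)/ln(1.01992) ≈ 11.233, so the balance reaches zero during payment 12.

12 months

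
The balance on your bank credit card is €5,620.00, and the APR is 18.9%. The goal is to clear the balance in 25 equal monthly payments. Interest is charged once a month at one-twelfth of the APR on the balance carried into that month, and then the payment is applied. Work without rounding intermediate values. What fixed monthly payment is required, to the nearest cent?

€273.70

Monthly rate r = 18.9%/12 = 1.575% = 0.01575.
Level-payment amortization: P = B₀·r / (1 − (1+r)^(−n)) = 5620.00·0.01575 / (1 − 1.01575^(−25)).
Denominator 1 − (1+r)^(−25) = 0.323404313.
P = 88.515 / 0.323404313 ≈ 273.70.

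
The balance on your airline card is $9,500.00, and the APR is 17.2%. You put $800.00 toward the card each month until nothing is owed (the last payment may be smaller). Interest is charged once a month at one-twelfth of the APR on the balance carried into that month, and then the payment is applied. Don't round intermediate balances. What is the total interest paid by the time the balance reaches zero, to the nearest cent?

$988.82

Monthly rate r = 17.2%/12 = 1.43333% = 0.0143333.
Payoff takes n = ⌈−ln(1 − rB₀/P)/ln(1+r)⌉ = ⌈13.110⌉ = 14 payments; the last is $88.82.
Total paid = 13·$800.00 + $88.82 = $10,488.82.
Total interest = total paid − principal = $10,488.82 − $9,500.00 = $988.82.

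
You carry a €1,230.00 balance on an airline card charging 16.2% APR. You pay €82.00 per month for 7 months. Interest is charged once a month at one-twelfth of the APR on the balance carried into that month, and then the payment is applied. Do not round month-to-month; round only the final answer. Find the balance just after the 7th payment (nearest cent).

€753.27

Monthly rate r = 16.2%/12 = 1.35% = 0.0135.
Each month: B ← B·(1+r) − €82.00.
Month 1: interest €16.61; balance after payment €1,164.61.
Month 2: interest €15.72; balance after payment €1,098.33.
Month 3: interest €14.83; balance after payment €1,031.15.
Month 4: interest €13.92; balance after payment €963.08.
Month 5: interest €13.00; balance after payment €894.08.
Month 6: interest €12.07; balance after payment €824.15.
Month 7: interest €11.13; balance after payment €753.27.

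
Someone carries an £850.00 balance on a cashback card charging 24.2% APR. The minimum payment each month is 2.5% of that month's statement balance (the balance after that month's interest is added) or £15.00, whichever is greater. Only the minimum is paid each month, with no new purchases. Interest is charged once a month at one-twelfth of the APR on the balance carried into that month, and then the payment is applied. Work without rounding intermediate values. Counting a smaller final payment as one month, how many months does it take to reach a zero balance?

Monthly rate r = 24.2%/12 = 2.01667% = 0.0201667.
While 2.5% of the post-interest balance exceeds £15.00, each month B ← (B·(1+r))·(1 − 0.025), i.e. B shrinks by the factor (1+r)·0.975 = 0.99466.
This holds for months 1–69. Entering month 70 the balance is £587.55; 2.5% of the post-interest balance is now below £15.00, so the flat £15.00 minimum applies from here.
From month 70 a fixed £15.00 at rate r clears £587.55 in 79 more payments. Total: 69 + 79 = 148 months.

148 months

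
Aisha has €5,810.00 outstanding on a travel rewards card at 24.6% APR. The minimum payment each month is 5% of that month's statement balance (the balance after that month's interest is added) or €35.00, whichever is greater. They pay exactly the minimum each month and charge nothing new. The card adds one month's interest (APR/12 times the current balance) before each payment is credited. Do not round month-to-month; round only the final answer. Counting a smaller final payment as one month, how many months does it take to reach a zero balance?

95 months

Monthly rate r = 24.6%/12 = 2.05% = 0.0205.
While 5% of the post-interest balance exceeds €35.00, each month B ← (B·(1+r))·(1 − 0.05), i.e. B shrinks by the factor (1+r)·0.95 = 0.96947.
This holds for months 1–69. Entering month 70 the balance is €684.23; 5% of the post-interest balance is now below €35.00, so the flat €35.00 minimum applies from here.
From month 70 a fixed €35.00 at rate r clears €684.23 in 26 more payments. Total: 69 + 26 = 95 months.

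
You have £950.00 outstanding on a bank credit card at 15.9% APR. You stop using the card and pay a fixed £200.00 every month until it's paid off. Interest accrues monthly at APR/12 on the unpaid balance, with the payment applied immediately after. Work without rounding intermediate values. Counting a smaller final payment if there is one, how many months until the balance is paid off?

Monthly rate r = 15.9%/12 = 1.325% = 0.01325.
Recurrence: B ← B·(1+r) − £200.00.
Month 1: interest £12.59; balance after payment £762.59.
Month 2: interest £10.10; balance after payment £572.69.
Month 3: interest £7.59; balance after payment £380.28.
Month 4: interest £5.04; balance after payment £185.32.
Month 5: interest £2.46; balance after payment £0.00.

5 payments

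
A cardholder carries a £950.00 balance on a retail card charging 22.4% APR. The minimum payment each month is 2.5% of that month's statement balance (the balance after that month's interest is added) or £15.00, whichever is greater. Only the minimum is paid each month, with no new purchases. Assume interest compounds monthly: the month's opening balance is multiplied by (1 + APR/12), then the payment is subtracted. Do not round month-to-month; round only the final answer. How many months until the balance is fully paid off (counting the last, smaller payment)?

Monthly rate r = 22.4%/12 = 1.86667% = 0.0186667.
While 2.5% of the post-interest balance exceeds £15.00, each month B ← (B·(1+r))·(1 − 0.025), i.e. B shrinks by the factor (1+r)·0.975 = 0.9932.
This holds for months 1–71. Entering month 72 the balance is £585.23; 2.5% of the post-interest balance is now below £15.00, so the flat £15.00 minimum applies from here.
From month 72 a fixed £15.00 at rate r clears £585.23 in 71 more payments. Total: 71 + 71 = 142 months.

142 months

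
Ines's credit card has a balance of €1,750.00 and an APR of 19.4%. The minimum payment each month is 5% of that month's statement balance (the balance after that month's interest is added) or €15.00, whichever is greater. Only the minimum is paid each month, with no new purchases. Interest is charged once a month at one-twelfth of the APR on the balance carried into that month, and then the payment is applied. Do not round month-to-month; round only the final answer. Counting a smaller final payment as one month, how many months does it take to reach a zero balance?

Monthly rate r = 19.4%/12 = 1.61667% = 0.0161667.
While 5% of the post-interest balance exceeds €15.00, each month B ← (B·(1+r))·(1 − 0.05), i.e. B shrinks by the factor (1+r)·0.95 = 0.96536.
This holds for months 1–51. Entering month 52 the balance is €289.84; 5% of the post-interest balance is now below €15.00, so the flat €15.00 minimum applies from here.
From month 52 a fixed €15.00 at rate r clears €289.84 in 24 more payments. Total: 51 + 24 = 75 months.

75 months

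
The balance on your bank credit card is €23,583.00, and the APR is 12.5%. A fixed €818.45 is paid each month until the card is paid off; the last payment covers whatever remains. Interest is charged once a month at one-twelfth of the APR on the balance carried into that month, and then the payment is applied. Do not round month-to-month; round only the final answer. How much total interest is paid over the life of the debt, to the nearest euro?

€4,605

Monthly rate r = 12.5%/12 = 1.04167% = 0.0104167.
Payoff takes n = ⌈−ln(1 − rB₀/P)/ln(1+r)⌉ = ⌈34.439⌉ = 35 payments; the last is €360.55.
Total paid = 34·€818.45 + €360.55 = €28,187.85.
Total interest = total paid − principal = €28,187.85 − €23,583.00 = €4,604.85.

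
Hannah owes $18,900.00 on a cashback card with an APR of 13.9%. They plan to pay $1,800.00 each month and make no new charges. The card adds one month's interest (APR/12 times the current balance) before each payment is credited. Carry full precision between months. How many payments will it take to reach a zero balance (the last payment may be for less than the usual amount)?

12 months

Monthly rate r = 13.9%/12 = 1.15833% = 0.0115833.
Recurrence: B ← B·(1+r) − $1,800.00.
Month 1: interest $218.93; balance after payment $17,318.92.
Month 2: interest $200.61; balance after payment $15,719.54.
Closed form: n = −ln(1 − rB₀/P)/ln(1+r) = −ln(0.87838)/ln(1.01158) ≈ 11.260, so the balance reaches zero during payment 12.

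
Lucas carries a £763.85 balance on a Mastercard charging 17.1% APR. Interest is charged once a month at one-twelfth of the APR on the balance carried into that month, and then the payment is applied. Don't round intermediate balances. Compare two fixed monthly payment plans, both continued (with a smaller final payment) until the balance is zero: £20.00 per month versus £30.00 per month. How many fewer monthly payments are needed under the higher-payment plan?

Monthly rate r = 17.1%/12 = 1.425% = 0.01425.
At £20.00/mo: n = ⌈−ln(1 − rB₀/P)/ln(1+r)⌉ = 56 payments (last £10.75); total interest = total paid − £763.85 = £346.90.
At £30.00/mo: 32 payments (last £25.65); total interest £191.80.
Payments saved = 56 − 32 = 24.

24 fewer payments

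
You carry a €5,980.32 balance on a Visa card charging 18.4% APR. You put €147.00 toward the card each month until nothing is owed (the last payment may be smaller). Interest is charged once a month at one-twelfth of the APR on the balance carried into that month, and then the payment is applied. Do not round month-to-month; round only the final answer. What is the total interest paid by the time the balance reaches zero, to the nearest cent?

Monthly rate r = 18.4%/12 = 1.53333% = 0.0153333.
Payoff takes n = ⌈−ln(1 − rB₀/P)/ln(1+r)⌉ = ⌈64.246⌉ = 65 payments; the last is €36.36.
Total paid = 64·€147.00 + €36.36 = €9,444.36.
Total interest = total paid − principal = €9,444.36 − €5,980.32 = €3,464.04.

€3,464.04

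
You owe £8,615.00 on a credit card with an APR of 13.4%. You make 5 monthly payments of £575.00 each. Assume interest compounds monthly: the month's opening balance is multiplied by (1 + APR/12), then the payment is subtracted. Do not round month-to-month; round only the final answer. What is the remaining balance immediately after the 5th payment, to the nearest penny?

Monthly rate r = 13.4%/12 = 1.11667% = 0.0111667.
Each month: B ← B·(1+r) − £575.00.
Month 1: interest £96.20; balance after payment £8,136.20.
Month 2: interest £90.85; balance after payment £7,652.06.
Month 3: interest £85.45; balance after payment £7,162.50.
Month 4: interest £79.98; balance after payment £6,667.48.
Month 5: interest £74.45; balance after payment £6,166.94.

£6,166.94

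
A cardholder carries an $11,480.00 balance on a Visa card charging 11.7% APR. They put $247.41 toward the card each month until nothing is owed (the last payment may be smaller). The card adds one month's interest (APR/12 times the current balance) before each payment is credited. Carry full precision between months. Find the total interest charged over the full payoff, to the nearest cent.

Monthly rate r = 11.7%/12 = 0.975% = 0.00975.
Payoff takes n = ⌈−ln(1 − rB₀/P)/ln(1+r)⌉ = ⌈62.067⌉ = 63 payments; the last is $16.67.
Total paid = 62·$247.41 + $16.67 = $15,356.09.
Total interest = total paid − principal = $15,356.09 − $11,480.00 = $3,876.09.

$3,876.09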